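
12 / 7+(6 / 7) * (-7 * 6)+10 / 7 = -230 / 7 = -32.86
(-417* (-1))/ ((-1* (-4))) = 417/ 4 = 104.25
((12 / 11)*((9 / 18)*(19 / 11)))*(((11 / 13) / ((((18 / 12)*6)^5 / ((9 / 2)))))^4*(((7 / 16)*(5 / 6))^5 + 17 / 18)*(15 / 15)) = 17824753979681 / 1150743307303469475524285300736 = 0.00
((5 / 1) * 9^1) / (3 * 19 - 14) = 45 / 43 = 1.05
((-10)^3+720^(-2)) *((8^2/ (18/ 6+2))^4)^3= -19342813076521541.50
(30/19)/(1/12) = 360/19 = 18.95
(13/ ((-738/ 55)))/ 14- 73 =-754951/ 10332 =-73.07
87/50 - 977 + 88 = -44363/50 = -887.26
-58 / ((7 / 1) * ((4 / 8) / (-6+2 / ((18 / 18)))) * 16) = 29 / 7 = 4.14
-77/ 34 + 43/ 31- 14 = -15681/ 1054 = -14.88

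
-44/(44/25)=-25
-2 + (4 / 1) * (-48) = -194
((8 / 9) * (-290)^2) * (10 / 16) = 420500 / 9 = 46722.22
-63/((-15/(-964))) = -4048.80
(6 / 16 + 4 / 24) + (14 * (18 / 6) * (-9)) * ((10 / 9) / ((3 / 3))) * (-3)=1260.54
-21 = -21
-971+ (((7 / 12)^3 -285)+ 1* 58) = -2069801 / 1728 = -1197.80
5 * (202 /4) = 505 /2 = 252.50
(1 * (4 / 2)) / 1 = 2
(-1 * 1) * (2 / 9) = -2 / 9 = -0.22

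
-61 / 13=-4.69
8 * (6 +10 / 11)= 608 / 11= 55.27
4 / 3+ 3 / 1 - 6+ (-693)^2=1440742 / 3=480247.33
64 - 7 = 57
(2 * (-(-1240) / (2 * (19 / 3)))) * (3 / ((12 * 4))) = 465 / 38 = 12.24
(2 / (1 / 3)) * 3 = 18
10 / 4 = 2.50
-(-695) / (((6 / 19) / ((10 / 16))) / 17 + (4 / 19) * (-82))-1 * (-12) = -788441 / 27832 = -28.33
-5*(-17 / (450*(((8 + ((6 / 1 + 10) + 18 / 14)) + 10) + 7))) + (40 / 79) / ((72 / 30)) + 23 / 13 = 54299093 / 27359280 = 1.98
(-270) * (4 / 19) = -1080 / 19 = -56.84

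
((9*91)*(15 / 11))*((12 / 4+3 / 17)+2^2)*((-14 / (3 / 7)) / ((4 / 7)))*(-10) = 856796850 / 187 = 4581801.34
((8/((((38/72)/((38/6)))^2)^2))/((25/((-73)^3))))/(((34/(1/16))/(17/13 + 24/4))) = -38316618432/1105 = -34675672.79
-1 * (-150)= 150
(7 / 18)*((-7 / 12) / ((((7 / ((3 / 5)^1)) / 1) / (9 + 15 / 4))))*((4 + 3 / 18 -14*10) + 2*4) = 31.69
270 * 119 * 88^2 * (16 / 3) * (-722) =-958102548480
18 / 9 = 2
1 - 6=-5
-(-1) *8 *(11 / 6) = 44 / 3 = 14.67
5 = 5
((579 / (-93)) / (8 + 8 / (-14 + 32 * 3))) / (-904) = 7913 / 9303968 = 0.00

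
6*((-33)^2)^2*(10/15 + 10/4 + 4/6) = 27276183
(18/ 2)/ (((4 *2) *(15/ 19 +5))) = 171/ 880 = 0.19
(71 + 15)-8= 78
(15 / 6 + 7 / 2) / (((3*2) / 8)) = 8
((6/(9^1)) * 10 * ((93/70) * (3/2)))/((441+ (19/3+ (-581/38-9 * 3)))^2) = 1208628/14924914375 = 0.00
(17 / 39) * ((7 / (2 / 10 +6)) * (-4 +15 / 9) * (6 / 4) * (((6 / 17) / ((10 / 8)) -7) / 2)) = 27979 / 4836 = 5.79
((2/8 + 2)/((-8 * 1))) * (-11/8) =99/256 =0.39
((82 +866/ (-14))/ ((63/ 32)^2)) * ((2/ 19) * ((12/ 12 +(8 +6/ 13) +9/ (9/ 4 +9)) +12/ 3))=9914368/ 1270815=7.80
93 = 93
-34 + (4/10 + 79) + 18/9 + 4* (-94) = -1643/5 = -328.60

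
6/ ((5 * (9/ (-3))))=-2/ 5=-0.40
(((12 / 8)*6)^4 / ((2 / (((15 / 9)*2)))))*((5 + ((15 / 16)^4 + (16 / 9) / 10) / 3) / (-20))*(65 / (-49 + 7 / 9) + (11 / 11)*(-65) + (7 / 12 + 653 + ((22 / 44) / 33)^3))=-1033986988628969349 / 605714120704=-1707054.46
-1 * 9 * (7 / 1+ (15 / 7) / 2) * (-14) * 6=6102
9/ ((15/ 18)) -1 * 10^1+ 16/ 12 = 32/ 15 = 2.13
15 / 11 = 1.36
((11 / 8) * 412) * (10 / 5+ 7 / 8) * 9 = 234531 / 16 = 14658.19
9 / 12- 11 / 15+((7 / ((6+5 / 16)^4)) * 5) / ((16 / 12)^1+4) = 129865201 / 6243624060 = 0.02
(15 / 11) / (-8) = -15 / 88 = -0.17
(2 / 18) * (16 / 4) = 4 / 9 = 0.44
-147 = -147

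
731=731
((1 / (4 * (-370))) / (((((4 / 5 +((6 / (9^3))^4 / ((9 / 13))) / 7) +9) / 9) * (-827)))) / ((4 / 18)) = 17793060798303 / 5269736988360308368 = 0.00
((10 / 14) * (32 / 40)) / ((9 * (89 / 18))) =8 / 623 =0.01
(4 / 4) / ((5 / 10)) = 2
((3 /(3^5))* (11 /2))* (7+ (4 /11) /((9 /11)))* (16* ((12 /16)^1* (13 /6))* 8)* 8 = 613184 /729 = 841.13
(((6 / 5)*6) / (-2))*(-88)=1584 / 5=316.80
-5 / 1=-5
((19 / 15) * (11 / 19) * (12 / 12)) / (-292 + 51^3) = 11 / 1985385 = 0.00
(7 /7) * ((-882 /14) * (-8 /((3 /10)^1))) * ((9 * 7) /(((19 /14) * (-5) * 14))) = -21168 /19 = -1114.11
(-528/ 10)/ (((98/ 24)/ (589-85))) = -228096/ 35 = -6517.03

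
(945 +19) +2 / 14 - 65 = 6294 / 7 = 899.14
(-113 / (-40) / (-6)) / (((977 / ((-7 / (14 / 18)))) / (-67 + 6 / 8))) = -17967 / 62528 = -0.29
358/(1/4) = 1432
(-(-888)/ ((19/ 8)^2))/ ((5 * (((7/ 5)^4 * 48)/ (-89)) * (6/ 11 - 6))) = 2.79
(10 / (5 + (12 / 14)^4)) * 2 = 48020 / 13301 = 3.61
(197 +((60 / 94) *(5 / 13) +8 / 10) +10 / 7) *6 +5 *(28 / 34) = 436603756 / 363545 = 1200.96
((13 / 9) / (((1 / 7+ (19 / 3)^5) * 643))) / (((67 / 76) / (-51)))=-2380833 / 186680053954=-0.00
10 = 10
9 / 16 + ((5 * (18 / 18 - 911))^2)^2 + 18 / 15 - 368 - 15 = 34287480499969501 / 80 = 428593506249618.76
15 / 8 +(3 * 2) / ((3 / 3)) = 63 / 8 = 7.88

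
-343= -343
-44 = -44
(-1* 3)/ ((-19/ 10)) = 30/ 19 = 1.58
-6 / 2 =-3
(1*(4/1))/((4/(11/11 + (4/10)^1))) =7/5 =1.40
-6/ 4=-3/ 2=-1.50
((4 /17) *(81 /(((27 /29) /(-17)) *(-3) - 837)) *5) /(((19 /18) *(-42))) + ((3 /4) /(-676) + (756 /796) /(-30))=-2064000063 /68346263440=-0.03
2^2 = 4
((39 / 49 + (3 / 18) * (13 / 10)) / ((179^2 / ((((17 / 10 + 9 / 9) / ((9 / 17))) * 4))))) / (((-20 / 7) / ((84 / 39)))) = -3893 / 8010250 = -0.00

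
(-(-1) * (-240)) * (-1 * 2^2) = 960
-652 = -652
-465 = -465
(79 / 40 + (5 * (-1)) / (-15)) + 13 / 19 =6823 / 2280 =2.99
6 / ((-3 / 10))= -20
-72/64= -9/8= -1.12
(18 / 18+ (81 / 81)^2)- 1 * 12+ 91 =81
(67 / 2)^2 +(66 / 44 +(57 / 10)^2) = 28906 / 25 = 1156.24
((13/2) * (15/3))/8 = 65/16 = 4.06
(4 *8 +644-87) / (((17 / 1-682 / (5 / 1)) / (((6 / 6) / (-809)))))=0.01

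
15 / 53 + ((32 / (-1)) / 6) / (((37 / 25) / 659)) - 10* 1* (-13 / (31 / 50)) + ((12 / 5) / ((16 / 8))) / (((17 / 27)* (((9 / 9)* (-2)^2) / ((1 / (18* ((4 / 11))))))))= -536914956673 / 248027280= -2164.74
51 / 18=17 / 6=2.83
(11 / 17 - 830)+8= -13963 / 17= -821.35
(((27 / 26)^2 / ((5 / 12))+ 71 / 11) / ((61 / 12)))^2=1017322373376 / 321483330025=3.16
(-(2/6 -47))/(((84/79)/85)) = 33575/9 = 3730.56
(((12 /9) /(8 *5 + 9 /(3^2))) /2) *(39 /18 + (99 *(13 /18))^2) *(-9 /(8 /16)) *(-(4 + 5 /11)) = 3007277 /451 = 6668.02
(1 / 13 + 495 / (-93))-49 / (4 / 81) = -1607963 / 1612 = -997.50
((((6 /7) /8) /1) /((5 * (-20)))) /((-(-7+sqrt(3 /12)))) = -3 /18200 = -0.00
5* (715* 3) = 10725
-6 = -6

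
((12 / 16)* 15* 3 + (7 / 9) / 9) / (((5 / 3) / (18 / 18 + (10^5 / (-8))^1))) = -253752.85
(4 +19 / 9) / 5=11 / 9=1.22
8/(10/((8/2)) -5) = -16/5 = -3.20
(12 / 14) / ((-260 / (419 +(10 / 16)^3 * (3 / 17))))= -10942053 / 7920640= -1.38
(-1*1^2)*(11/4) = -11/4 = -2.75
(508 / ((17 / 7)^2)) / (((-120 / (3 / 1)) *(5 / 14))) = -43561 / 7225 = -6.03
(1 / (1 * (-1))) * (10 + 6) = -16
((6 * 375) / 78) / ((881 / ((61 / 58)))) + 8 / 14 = 2817221 / 4649918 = 0.61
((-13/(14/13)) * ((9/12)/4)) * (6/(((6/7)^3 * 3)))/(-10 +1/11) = 91091/125568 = 0.73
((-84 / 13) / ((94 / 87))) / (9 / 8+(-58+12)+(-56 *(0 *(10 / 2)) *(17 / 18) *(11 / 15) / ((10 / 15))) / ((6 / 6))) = 29232 / 219349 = 0.13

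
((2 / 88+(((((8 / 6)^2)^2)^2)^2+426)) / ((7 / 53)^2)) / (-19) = -2797453173388721 / 1763365879044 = -1586.43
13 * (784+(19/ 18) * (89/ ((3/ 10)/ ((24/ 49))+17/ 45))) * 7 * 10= 570235120/ 713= 799768.75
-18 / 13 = -1.38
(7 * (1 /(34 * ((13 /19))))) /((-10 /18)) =-0.54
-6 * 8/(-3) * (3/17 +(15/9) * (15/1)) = 6848/17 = 402.82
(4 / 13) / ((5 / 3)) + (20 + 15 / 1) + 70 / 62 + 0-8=57052 / 2015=28.31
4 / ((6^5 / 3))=1 / 648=0.00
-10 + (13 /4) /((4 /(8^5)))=26614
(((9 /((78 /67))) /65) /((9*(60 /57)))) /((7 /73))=92929 /709800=0.13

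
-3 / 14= -0.21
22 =22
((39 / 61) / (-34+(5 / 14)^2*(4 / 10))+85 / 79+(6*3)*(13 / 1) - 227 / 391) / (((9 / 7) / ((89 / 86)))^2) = 95084724110525947 / 625917588498018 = 151.91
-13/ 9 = -1.44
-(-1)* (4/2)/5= 2/5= 0.40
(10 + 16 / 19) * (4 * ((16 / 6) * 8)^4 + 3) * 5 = 69122380210 / 1539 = 44913827.30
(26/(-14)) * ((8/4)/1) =-26/7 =-3.71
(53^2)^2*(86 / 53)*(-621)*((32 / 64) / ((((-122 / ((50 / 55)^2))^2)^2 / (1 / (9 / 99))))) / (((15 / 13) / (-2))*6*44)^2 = -388803916515625 / 97943306447709393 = -0.00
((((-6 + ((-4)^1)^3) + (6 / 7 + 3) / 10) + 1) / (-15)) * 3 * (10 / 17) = 4803 / 595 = 8.07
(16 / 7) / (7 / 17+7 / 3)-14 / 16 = -0.04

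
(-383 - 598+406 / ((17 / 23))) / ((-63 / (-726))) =-1776038 / 357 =-4974.90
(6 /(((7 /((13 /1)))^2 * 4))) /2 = 507 /196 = 2.59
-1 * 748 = -748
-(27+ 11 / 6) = -173 / 6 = -28.83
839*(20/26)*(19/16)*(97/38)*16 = 406915/13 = 31301.15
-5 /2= -2.50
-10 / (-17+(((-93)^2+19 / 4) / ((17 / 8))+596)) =-170 / 79073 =-0.00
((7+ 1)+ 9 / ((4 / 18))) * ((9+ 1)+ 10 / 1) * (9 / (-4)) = -4365 / 2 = -2182.50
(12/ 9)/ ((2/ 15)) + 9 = 19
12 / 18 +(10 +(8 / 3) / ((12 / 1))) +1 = 107 / 9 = 11.89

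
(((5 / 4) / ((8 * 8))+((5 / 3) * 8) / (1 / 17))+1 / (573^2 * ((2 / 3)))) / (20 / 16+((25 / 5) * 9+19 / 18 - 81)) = -19053479469 / 2832092992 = -6.73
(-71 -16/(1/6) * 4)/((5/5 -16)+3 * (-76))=1.87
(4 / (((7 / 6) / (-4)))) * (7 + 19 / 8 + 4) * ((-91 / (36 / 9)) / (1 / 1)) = 4173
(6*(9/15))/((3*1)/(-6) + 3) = 36/25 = 1.44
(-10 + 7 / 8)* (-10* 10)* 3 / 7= 5475 / 14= 391.07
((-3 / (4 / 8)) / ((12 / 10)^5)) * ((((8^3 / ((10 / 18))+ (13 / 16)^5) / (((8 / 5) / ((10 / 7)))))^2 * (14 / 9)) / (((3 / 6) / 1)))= -1825359702483482572578125 / 359091701538619392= -5083268.97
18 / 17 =1.06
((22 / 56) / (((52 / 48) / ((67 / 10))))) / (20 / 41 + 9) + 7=2568581 / 353990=7.26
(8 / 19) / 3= 8 / 57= 0.14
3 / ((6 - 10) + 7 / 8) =-24 / 25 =-0.96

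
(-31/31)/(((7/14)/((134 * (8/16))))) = -134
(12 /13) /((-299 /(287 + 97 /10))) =-774 /845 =-0.92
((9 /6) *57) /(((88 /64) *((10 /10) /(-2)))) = -124.36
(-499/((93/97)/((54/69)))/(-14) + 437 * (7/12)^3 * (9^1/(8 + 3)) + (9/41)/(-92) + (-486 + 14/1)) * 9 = -482232076257/144060224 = -3347.43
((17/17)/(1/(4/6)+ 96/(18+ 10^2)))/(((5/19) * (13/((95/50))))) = 21299/88725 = 0.24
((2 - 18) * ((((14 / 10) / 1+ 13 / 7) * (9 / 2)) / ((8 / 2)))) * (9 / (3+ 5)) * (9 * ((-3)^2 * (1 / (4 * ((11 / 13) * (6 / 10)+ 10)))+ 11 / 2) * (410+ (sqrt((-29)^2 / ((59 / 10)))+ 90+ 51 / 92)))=-29872541496033 / 17594080 - 18811832607 * sqrt(590) / 11283160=-1738371.92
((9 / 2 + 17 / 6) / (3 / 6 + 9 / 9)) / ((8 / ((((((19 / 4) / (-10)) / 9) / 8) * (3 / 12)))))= -209 / 207360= -0.00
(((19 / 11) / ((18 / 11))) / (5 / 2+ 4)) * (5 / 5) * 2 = 38 / 117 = 0.32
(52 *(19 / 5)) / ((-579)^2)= 988 / 1676205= 0.00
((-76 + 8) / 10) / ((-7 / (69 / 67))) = 2346 / 2345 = 1.00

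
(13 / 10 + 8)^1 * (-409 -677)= -10099.80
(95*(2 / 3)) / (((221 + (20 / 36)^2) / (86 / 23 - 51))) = -2788155 / 206149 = -13.52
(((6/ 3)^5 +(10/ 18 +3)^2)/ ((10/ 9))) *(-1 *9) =-1808/ 5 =-361.60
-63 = -63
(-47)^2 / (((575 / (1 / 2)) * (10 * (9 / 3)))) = 2209 / 34500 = 0.06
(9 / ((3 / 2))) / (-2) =-3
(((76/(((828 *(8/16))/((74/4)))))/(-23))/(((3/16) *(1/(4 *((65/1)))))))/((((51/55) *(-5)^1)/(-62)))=-1994495360/728433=-2738.06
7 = 7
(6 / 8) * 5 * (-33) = -495 / 4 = -123.75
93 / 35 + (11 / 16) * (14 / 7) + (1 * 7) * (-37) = -71391 / 280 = -254.97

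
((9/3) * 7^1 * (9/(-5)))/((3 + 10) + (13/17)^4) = -2.83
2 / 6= 0.33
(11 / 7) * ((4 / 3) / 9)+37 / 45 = 997 / 945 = 1.06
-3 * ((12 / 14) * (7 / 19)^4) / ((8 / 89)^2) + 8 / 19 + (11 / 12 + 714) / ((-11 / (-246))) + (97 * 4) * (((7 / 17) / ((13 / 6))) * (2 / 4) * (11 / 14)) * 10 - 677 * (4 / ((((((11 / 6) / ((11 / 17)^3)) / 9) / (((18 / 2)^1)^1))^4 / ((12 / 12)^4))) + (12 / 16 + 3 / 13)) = -19306949794474148466290005182921 / 347446127957018070693856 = -55568182.35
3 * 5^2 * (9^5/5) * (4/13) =272533.85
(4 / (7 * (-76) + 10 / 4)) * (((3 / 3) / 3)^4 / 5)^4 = -8 / 28491548461875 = -0.00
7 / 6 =1.17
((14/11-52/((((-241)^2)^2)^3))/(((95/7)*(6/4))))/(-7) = -358295445407064844607236788108/40116293619683867422988833282645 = -0.01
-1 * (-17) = 17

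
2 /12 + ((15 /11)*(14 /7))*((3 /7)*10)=5477 /462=11.85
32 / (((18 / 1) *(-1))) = -16 / 9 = -1.78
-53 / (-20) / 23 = 53 / 460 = 0.12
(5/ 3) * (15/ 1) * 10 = 250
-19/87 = -0.22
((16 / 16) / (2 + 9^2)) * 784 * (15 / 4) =2940 / 83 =35.42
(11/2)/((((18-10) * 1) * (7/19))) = 209/112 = 1.87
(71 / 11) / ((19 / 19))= 71 / 11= 6.45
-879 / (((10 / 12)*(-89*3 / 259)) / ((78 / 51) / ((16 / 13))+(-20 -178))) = -6091980699 / 30260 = -201321.24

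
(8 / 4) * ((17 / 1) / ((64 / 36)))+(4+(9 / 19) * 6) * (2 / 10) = 20.49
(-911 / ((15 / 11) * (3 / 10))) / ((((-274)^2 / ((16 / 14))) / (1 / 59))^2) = -80168 / 540785304453681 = -0.00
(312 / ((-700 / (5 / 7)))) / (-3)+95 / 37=24237 / 9065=2.67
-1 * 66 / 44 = -3 / 2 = -1.50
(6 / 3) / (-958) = -1 / 479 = -0.00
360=360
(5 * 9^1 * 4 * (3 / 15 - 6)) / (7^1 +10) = -1044 / 17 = -61.41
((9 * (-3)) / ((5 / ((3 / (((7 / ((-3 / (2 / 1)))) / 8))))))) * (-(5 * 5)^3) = -3037500 / 7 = -433928.57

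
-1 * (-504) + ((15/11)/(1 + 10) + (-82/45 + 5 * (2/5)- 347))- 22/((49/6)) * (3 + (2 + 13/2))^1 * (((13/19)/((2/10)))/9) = 737713598/5069295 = 145.53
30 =30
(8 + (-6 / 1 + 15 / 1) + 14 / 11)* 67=13467 / 11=1224.27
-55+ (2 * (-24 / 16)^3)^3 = -23203 / 64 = -362.55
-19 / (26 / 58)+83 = 528 / 13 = 40.62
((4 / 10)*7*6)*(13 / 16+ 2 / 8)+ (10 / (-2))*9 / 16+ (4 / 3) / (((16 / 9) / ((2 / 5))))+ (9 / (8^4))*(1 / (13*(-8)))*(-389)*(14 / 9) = 16347439 / 1064960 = 15.35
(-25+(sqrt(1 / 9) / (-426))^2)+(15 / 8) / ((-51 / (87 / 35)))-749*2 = -592058508305 / 388721592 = -1523.09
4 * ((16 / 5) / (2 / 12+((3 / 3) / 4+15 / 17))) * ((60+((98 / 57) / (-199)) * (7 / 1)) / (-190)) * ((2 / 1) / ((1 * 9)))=-2958898688 / 4283400375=-0.69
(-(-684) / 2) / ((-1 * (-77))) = 342 / 77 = 4.44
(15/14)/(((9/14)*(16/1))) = 5/48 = 0.10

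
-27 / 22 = -1.23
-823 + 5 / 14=-11517 / 14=-822.64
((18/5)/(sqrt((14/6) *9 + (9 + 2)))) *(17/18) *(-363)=-6171 *sqrt(2)/40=-218.18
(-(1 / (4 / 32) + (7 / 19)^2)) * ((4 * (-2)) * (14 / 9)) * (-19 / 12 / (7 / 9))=-3916 / 19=-206.11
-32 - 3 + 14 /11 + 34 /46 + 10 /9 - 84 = -263852 /2277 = -115.88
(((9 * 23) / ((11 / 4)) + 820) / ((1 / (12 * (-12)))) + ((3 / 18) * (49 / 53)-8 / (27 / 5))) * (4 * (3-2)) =-8117356666 / 15741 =-515682.40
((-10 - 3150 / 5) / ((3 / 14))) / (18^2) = -2240 / 243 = -9.22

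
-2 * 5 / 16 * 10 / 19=-25 / 76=-0.33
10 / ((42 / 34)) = 170 / 21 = 8.10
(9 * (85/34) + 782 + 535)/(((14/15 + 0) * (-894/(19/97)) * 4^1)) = -254505/3237472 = -0.08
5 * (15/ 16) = 75/ 16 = 4.69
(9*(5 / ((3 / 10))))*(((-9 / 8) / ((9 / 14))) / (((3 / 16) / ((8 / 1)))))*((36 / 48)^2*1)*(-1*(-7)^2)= 308700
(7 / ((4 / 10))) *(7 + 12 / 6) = 315 / 2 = 157.50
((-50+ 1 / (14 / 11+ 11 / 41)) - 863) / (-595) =634084 / 413525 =1.53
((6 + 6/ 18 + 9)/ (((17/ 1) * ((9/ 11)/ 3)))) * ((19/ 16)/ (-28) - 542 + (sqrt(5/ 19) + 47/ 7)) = -8668033/ 4896 + 506 * sqrt(95)/ 2907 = -1768.74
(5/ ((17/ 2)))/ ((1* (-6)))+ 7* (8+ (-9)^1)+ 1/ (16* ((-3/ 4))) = -1465/ 204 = -7.18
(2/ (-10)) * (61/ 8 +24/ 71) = -4523/ 2840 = -1.59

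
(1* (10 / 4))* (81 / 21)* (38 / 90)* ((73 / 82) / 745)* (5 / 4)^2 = 20805 / 2736832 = 0.01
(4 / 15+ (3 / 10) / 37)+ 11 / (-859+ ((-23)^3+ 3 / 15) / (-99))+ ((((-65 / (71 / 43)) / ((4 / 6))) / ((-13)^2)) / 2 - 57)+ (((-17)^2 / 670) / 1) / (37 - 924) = -56.92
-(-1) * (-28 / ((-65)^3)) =28 / 274625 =0.00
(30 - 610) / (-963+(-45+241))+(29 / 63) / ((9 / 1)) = 351103 / 434889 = 0.81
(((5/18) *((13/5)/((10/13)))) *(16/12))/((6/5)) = 169/162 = 1.04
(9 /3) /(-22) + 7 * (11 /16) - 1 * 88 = -14665 /176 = -83.32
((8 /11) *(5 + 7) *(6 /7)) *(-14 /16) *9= -648 /11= -58.91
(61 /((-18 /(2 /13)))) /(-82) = 61 /9594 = 0.01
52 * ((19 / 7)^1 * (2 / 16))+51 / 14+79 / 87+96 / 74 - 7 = 371593 / 22533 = 16.49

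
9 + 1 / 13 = 9.08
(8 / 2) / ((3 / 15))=20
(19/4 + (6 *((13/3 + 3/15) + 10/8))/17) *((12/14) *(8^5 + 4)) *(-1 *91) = -1475575686/85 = -17359713.95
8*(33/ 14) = 132/ 7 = 18.86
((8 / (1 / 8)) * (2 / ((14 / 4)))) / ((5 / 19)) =4864 / 35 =138.97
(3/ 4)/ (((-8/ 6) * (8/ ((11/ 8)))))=-0.10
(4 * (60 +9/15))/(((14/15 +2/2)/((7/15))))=8484/145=58.51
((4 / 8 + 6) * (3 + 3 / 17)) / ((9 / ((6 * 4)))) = 936 / 17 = 55.06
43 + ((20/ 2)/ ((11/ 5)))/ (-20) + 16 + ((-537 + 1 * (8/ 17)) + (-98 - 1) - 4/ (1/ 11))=-232163/ 374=-620.76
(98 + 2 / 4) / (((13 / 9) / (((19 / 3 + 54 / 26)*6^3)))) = 20935584 / 169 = 123879.20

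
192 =192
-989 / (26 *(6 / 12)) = -989 / 13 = -76.08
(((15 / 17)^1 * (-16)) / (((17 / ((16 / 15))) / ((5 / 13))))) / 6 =-640 / 11271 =-0.06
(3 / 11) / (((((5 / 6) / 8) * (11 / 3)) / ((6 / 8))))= 324 / 605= 0.54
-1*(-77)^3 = 456533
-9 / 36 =-1 / 4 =-0.25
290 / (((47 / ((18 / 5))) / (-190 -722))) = -952128 / 47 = -20258.04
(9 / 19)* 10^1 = 90 / 19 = 4.74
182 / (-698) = -91 / 349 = -0.26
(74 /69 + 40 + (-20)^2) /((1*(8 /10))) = 551.34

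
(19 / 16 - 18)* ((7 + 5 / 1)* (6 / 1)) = -2421 / 2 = -1210.50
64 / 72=8 / 9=0.89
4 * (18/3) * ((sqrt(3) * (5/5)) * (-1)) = -24 * sqrt(3) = -41.57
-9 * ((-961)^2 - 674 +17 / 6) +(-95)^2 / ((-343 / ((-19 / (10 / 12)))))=-5697263331 / 686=-8305048.59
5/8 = 0.62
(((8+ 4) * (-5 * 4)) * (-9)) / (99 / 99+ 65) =360 / 11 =32.73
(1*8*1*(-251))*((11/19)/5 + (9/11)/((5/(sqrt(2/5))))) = -22088/95 - 18072*sqrt(10)/275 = -440.32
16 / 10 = 8 / 5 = 1.60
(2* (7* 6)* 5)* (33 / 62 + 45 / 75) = 14742 / 31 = 475.55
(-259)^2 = 67081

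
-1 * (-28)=28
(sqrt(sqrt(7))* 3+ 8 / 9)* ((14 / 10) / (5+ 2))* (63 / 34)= 28 / 85+ 189* 7^(1 / 4) / 170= 2.14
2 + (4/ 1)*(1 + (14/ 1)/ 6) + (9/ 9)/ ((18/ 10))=143/ 9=15.89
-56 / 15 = -3.73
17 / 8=2.12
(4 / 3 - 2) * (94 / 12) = -47 / 9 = -5.22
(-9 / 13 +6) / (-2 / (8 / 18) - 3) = -46 / 65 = -0.71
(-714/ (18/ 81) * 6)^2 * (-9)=-3344771556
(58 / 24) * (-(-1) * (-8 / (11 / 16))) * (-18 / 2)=2784 / 11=253.09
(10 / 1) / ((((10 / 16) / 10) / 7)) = 1120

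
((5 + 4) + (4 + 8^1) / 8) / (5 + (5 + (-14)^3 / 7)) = -21 / 764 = -0.03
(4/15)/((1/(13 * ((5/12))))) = 13/9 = 1.44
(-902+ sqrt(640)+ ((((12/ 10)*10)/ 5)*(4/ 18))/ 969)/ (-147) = 13110562/ 2136645 -8*sqrt(10)/ 147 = 5.96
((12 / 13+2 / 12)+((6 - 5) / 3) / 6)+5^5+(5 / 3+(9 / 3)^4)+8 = 376367 / 117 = 3216.81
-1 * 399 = -399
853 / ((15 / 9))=2559 / 5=511.80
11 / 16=0.69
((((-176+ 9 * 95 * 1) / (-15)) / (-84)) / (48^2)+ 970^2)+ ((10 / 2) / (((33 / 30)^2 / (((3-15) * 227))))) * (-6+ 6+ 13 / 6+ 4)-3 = 43732031996377 / 50181120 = 871483.78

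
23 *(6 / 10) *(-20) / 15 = -18.40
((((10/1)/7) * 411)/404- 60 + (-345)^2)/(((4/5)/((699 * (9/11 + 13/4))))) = 105238375356825/248864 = 422875045.63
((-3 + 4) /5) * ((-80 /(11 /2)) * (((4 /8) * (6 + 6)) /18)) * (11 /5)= -32 /15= -2.13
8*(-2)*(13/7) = -208/7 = -29.71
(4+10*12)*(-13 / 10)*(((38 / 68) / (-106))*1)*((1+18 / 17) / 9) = 53599 / 275706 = 0.19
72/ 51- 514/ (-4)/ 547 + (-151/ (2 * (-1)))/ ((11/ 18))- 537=-84246829/ 204578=-411.81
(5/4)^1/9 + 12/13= 497/468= 1.06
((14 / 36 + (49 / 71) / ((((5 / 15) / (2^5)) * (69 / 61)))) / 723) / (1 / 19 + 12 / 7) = 46100327 / 998837514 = 0.05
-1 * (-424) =424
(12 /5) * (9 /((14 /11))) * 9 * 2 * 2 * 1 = 21384 /35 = 610.97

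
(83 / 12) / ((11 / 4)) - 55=-1732 / 33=-52.48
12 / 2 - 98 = -92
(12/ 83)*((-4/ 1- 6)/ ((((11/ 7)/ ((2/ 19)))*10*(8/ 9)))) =-189/ 17347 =-0.01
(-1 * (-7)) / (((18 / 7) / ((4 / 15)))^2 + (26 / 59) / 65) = 404740 / 5376767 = 0.08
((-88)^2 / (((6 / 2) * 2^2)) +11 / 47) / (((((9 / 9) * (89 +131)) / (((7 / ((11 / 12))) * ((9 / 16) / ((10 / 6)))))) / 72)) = 544.52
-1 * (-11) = 11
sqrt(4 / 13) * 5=10 * sqrt(13) / 13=2.77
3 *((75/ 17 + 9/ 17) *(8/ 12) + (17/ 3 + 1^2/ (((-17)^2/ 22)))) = 7835/ 289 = 27.11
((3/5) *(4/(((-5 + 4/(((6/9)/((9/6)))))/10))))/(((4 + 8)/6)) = 3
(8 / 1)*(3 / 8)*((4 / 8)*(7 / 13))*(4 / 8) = 21 / 52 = 0.40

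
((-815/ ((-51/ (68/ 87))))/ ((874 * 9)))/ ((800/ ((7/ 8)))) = 1141/ 656968320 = 0.00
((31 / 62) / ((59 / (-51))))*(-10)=4.32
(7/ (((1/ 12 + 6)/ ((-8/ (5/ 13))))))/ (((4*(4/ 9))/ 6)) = -29484/ 365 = -80.78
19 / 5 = 3.80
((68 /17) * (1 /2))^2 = 4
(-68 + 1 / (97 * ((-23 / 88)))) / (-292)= 37949 / 162863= 0.23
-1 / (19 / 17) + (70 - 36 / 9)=1237 / 19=65.11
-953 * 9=-8577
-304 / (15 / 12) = -1216 / 5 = -243.20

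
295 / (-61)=-295 / 61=-4.84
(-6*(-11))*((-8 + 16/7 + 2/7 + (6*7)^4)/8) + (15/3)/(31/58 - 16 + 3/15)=25671446.89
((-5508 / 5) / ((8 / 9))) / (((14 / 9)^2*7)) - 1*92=-2266073 / 13720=-165.17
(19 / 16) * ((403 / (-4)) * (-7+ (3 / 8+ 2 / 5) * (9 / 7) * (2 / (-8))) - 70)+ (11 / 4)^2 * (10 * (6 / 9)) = 179467949 / 215040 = 834.58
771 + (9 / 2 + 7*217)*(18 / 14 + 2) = 80875 / 14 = 5776.79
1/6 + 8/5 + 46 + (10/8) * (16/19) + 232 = 280.82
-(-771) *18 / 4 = 6939 / 2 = 3469.50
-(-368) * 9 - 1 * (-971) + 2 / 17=4283.12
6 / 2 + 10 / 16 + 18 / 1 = 173 / 8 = 21.62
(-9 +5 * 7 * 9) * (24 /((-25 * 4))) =-1836 /25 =-73.44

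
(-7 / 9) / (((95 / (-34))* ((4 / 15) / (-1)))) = -119 / 114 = -1.04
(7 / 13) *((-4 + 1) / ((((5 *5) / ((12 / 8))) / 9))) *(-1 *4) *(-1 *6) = -6804 / 325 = -20.94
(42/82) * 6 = 126/41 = 3.07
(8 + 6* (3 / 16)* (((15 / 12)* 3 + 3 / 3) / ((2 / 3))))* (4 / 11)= 1025 / 176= 5.82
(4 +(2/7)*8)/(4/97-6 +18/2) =4268/2065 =2.07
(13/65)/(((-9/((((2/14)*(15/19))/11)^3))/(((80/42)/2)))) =-500/21919518929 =-0.00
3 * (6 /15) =6 /5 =1.20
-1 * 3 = -3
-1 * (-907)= 907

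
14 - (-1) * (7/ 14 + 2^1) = 33/ 2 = 16.50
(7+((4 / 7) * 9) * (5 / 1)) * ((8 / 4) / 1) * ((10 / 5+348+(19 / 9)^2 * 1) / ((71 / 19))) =6206.20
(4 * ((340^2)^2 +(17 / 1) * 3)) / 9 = 5939271133.78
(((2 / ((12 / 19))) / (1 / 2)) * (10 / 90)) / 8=19 / 216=0.09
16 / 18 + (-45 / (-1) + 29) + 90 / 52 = 17929 / 234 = 76.62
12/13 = 0.92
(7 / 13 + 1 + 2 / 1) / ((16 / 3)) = 69 / 104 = 0.66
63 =63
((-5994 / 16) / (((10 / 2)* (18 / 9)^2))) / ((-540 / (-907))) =-100677 / 3200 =-31.46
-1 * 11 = -11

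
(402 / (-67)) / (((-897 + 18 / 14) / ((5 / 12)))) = 7 / 2508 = 0.00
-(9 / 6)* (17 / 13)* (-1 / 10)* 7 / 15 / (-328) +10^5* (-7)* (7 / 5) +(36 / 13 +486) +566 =-417422246519 / 426400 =-978945.23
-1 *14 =-14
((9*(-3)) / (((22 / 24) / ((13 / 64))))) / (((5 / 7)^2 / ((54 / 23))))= -1393119 / 50600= -27.53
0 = 0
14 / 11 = 1.27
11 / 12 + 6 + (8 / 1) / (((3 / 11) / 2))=787 / 12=65.58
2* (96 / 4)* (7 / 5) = 336 / 5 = 67.20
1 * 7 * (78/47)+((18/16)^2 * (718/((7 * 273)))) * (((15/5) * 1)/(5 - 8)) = 10674093/958048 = 11.14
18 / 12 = 3 / 2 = 1.50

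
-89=-89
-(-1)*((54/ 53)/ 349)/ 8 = 27/ 73988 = 0.00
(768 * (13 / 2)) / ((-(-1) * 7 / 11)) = 54912 / 7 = 7844.57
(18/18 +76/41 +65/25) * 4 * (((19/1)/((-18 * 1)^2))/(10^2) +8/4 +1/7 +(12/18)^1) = 356269147/5811750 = 61.30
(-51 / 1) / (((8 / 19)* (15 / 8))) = -323 / 5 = -64.60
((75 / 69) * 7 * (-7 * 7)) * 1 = -372.83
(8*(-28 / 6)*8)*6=-1792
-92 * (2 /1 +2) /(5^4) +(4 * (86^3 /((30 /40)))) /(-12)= -1590143312 /5625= -282692.14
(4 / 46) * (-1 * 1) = -2 / 23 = -0.09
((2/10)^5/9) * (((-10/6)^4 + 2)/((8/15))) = 787/1215000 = 0.00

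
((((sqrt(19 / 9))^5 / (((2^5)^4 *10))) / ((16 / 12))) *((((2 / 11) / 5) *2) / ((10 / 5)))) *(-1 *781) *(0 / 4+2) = -25631 *sqrt(19) / 4246732800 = -0.00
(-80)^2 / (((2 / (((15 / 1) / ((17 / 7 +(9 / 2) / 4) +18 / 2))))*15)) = 179200 / 703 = 254.91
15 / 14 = 1.07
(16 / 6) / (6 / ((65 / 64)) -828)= -130 / 40077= -0.00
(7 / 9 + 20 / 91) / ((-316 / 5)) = -4085 / 258804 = -0.02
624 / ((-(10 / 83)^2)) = -1074684 / 25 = -42987.36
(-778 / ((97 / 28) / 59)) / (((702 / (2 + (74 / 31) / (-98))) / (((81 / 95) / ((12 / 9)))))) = -619883559 / 25995515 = -23.85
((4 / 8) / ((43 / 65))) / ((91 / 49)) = 0.41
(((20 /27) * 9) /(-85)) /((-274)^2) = -1 /957219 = -0.00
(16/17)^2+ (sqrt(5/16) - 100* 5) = -144244/289+ sqrt(5)/4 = -498.56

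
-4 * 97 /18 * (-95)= 18430 /9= 2047.78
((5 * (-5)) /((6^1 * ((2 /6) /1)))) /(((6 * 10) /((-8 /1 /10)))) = 1 /6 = 0.17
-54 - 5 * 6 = -84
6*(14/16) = 21/4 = 5.25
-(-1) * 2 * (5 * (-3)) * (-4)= 120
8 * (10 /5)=16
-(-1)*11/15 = 11/15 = 0.73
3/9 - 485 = -1454/3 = -484.67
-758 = -758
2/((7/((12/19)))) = 24/133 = 0.18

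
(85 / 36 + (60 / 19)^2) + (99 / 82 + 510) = 278961347 / 532836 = 523.54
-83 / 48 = -1.73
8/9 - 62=-550/9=-61.11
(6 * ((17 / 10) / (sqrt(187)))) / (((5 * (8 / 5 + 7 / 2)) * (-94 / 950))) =-190 * sqrt(187) / 8789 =-0.30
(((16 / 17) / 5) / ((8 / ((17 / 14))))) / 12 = 0.00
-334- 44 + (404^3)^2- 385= 4347986536860933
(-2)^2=4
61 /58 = 1.05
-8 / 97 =-0.08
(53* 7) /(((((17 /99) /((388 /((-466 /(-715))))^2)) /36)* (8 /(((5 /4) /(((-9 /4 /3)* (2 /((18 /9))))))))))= -5300122544466750 /922913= -5742819252.16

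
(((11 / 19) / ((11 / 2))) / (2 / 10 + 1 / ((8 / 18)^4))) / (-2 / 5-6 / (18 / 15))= -12800 / 16960293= -0.00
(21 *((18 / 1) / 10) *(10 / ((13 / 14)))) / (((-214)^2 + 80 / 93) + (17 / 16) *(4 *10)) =984312 / 110839573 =0.01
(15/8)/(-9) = -5/24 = -0.21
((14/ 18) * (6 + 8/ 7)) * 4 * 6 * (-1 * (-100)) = 40000/ 3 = 13333.33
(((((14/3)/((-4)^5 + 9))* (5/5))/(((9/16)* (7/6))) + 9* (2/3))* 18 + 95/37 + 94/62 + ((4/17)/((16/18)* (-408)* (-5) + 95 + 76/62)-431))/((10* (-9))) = 124594877018307/35147500296650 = 3.54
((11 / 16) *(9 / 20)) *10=99 / 32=3.09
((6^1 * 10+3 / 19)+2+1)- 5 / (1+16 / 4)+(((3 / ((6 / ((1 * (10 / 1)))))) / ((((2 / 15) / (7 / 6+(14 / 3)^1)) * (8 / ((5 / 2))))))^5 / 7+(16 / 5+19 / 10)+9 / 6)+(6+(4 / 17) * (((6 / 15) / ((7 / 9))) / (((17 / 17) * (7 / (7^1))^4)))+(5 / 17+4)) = 2588588245141828078649 / 12138651320320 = 213251717.74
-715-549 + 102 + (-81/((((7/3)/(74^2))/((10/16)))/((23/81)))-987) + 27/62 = -7786966/217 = -35884.64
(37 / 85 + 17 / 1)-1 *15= 207 / 85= 2.44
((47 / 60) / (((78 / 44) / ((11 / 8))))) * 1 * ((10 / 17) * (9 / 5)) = 5687 / 8840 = 0.64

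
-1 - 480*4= -1921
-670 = -670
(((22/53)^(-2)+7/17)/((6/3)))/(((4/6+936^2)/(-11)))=-0.00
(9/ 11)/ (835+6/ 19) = 0.00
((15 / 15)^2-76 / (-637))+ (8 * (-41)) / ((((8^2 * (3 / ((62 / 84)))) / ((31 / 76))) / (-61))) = 226518023 / 6971328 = 32.49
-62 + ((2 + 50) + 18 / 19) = -172 / 19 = -9.05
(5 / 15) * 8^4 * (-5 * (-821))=16814080 / 3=5604693.33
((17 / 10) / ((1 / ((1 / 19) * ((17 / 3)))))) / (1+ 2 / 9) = 867 / 2090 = 0.41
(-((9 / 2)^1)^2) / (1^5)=-81 / 4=-20.25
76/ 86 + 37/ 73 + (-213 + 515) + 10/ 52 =24776613/ 81614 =303.58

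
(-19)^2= 361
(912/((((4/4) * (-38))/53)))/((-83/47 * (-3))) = -19928/83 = -240.10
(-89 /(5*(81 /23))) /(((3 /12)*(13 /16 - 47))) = 131008 /299295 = 0.44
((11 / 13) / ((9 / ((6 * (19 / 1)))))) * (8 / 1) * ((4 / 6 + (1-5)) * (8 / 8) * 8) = -267520 / 117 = -2286.50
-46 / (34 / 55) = -1265 / 17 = -74.41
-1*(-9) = 9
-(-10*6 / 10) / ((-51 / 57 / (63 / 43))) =-7182 / 731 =-9.82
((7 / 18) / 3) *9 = 7 / 6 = 1.17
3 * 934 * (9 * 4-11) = 70050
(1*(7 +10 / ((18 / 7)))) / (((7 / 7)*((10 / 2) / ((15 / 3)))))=98 / 9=10.89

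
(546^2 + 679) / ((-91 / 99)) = -4225815 / 13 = -325062.69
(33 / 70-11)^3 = -400315553 / 343000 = -1167.10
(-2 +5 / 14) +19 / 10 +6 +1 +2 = 324 / 35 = 9.26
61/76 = 0.80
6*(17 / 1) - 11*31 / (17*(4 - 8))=7277 / 68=107.01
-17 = -17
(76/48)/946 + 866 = 9830851/11352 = 866.00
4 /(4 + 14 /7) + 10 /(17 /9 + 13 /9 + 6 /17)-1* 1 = 671 /282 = 2.38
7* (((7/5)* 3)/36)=49/60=0.82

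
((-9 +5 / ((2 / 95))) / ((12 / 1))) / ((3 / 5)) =2285 / 72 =31.74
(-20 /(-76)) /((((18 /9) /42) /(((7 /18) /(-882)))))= -5 /2052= -0.00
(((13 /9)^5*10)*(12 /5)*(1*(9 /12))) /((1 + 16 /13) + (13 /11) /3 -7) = -106189798 /4104999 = -25.87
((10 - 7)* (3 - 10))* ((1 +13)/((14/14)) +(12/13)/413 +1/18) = -1358573/4602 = -295.21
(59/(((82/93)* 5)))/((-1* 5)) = -5487/2050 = -2.68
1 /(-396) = -1 /396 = -0.00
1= 1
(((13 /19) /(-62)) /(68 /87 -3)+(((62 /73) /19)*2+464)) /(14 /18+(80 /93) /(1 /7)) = 69322509315 /1015619654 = 68.26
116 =116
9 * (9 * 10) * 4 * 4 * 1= 12960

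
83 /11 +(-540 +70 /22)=-5822 /11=-529.27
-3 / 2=-1.50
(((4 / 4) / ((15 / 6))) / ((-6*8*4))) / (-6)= 1 / 2880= 0.00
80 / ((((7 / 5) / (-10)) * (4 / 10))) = -10000 / 7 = -1428.57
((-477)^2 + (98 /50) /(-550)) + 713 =3138327451 /13750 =228242.00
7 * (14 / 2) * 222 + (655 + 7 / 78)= 899581 / 78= 11533.09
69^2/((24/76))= 15076.50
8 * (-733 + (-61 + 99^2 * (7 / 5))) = 517096 / 5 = 103419.20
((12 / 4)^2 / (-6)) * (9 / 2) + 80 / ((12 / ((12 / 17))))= -139 / 68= -2.04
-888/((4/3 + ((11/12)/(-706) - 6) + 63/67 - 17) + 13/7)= 3528350784/74979535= 47.06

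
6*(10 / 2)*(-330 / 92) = -2475 / 23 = -107.61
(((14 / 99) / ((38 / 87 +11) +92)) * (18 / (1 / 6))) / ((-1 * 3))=-4872 / 98989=-0.05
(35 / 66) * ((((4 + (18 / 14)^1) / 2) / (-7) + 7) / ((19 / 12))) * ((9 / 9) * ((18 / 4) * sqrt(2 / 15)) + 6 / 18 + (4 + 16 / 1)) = 48.74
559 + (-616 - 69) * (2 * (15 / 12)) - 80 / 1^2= -1233.50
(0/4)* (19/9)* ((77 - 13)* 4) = 0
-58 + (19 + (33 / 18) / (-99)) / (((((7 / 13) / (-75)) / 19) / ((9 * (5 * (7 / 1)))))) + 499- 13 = -31646019 / 2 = -15823009.50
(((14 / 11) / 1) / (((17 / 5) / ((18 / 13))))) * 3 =3780 / 2431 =1.55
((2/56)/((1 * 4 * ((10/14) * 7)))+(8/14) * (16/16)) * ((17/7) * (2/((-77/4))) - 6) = -108177/30184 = -3.58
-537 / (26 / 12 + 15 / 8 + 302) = -12888 / 7345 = -1.75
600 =600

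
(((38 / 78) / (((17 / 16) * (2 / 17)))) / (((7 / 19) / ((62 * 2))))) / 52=89528 / 3549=25.23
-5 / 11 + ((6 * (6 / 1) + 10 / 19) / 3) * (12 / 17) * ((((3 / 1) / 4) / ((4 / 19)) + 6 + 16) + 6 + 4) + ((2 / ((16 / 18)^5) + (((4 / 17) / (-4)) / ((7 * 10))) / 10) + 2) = 310.79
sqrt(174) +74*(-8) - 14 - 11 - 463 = -1080 +sqrt(174) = -1066.81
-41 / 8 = -5.12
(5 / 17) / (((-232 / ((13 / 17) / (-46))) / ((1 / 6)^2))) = 65 / 111031488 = 0.00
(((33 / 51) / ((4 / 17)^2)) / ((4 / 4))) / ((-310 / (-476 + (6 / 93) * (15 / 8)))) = 17.94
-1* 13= -13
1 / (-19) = -1 / 19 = -0.05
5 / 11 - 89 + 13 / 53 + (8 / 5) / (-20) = -1288141 / 14575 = -88.38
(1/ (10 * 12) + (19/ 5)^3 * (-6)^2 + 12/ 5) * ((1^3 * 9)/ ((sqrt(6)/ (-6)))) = -17800203 * sqrt(6)/ 1000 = -43601.41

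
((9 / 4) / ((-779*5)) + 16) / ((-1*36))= -249271 / 560880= -0.44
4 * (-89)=-356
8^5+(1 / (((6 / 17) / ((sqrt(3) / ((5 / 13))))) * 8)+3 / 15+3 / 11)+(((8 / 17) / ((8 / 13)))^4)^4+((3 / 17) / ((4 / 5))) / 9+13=221 * sqrt(3) / 240+1052823679011481940506940467 / 32116386637940133197460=32783.11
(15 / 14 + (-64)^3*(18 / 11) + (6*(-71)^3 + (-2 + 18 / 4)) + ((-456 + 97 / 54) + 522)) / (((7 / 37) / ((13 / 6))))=-5152709930017 / 174636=-29505428.03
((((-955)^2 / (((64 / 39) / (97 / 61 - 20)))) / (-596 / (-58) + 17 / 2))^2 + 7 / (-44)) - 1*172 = 149092466326935183502825 / 502079947776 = 296949653112.72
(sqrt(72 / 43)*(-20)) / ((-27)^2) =-40*sqrt(86) / 10449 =-0.04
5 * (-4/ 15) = -4/ 3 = -1.33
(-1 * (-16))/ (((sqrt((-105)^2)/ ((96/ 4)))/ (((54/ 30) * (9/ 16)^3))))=6561/ 5600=1.17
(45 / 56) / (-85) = -9 / 952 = -0.01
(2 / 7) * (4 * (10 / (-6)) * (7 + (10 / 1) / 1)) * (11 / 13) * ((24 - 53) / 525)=43384 / 28665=1.51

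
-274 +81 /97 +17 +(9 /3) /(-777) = -6435729 /25123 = -256.17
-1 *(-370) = 370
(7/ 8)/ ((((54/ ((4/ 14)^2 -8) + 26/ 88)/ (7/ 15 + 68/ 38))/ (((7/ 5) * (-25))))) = 33617969/ 3174330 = 10.59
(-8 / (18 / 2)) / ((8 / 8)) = -8 / 9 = -0.89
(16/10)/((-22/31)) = -124/55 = -2.25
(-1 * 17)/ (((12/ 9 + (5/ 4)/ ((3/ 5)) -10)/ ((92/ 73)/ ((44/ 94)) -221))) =-452676/ 803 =-563.73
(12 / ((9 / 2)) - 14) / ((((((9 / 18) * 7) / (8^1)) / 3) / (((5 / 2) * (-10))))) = 13600 / 7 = 1942.86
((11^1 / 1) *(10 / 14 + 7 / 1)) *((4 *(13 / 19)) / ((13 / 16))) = 38016 / 133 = 285.83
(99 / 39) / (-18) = -11 / 78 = -0.14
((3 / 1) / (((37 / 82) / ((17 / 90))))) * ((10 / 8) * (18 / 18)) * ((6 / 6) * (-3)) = -697 / 148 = -4.71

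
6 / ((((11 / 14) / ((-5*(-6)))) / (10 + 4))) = 35280 / 11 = 3207.27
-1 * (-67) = 67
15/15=1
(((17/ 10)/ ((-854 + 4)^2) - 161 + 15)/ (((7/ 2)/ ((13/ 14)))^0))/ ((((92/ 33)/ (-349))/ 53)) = 37875381439599/ 39100000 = 968679.83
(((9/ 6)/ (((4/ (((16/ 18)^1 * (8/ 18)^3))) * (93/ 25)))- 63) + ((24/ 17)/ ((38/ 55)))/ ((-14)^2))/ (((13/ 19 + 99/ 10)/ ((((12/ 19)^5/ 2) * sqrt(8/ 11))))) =-2076083064586240 * sqrt(22)/ 38189433834064359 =-0.25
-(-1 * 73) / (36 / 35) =2555 / 36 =70.97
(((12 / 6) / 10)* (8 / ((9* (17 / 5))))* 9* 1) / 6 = 4 / 51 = 0.08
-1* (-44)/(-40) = -11/10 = -1.10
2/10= 0.20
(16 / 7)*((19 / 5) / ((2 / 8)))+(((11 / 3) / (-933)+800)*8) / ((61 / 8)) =874.08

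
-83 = -83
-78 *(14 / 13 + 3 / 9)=-110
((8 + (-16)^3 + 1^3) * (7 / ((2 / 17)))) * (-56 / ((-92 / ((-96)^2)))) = -31375604736 / 23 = -1364156727.65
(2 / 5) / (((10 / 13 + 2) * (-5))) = -13 / 450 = -0.03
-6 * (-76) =456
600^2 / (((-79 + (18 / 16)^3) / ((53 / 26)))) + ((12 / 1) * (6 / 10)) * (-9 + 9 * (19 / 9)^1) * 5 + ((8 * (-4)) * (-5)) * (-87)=-11886145320 / 516347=-23019.69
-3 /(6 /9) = -9 /2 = -4.50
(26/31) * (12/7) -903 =-195639/217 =-901.56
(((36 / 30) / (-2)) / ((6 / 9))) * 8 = -36 / 5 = -7.20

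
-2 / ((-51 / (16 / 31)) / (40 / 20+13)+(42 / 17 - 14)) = 2720 / 24639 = 0.11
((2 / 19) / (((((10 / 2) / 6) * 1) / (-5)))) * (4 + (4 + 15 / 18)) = -106 / 19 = -5.58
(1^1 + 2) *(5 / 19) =15 / 19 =0.79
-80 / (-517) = 80 / 517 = 0.15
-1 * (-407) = 407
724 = 724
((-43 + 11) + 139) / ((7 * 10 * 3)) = 107 / 210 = 0.51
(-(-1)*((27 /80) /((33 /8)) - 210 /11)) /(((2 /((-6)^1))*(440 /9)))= 56457 /48400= 1.17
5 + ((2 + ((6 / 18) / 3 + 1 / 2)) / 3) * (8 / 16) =587 / 108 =5.44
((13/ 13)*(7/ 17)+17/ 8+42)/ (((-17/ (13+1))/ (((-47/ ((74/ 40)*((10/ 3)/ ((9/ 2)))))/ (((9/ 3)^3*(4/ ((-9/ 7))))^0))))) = 53804331/ 42772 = 1257.93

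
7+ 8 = 15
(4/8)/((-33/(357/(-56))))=17/176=0.10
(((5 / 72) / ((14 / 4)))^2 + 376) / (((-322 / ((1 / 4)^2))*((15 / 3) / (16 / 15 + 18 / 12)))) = -262652819 / 7010841600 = -0.04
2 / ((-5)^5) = -2 / 3125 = -0.00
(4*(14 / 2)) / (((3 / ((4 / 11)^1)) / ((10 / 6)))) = 560 / 99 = 5.66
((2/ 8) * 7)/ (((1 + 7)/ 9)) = 63/ 32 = 1.97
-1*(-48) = 48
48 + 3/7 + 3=360/7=51.43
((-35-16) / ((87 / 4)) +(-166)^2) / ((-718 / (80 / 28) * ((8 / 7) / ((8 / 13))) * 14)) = -3995280 / 947401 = -4.22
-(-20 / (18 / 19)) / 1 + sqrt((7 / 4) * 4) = sqrt(7) + 190 / 9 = 23.76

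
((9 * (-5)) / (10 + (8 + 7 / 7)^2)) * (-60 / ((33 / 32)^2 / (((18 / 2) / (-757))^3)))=-223948800 / 4776550802023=-0.00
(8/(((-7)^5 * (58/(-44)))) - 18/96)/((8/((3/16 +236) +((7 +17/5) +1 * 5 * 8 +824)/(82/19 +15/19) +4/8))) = -4620121549719/484127651840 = -9.54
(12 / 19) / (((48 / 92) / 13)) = 299 / 19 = 15.74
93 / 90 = 1.03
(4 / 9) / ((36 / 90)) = 10 / 9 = 1.11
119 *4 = 476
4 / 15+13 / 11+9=1724 / 165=10.45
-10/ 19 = -0.53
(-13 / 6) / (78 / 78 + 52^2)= -13 / 16230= -0.00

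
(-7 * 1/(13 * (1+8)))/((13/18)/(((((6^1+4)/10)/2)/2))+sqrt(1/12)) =-0.02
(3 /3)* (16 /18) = 8 /9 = 0.89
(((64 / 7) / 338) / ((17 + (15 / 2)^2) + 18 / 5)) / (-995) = -128 / 361835929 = -0.00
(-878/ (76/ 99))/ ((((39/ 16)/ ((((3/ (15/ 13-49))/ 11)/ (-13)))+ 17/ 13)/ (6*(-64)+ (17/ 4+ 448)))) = -154243089/ 10987415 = -14.04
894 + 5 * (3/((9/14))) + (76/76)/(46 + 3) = 134851/147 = 917.35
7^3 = 343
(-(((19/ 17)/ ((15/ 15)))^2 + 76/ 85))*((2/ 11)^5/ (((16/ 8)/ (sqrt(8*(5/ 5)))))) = -99104*sqrt(2)/ 232718695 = -0.00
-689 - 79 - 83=-851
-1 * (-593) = 593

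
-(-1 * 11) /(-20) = -11 /20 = -0.55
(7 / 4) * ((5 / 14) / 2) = 5 / 16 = 0.31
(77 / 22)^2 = 49 / 4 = 12.25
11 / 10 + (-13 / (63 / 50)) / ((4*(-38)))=27959 / 23940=1.17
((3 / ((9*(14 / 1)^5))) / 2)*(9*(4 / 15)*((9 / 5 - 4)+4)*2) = 9 / 3361400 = 0.00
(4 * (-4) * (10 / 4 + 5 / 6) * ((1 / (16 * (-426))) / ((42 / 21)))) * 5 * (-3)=-25 / 426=-0.06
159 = 159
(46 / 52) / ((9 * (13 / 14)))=0.11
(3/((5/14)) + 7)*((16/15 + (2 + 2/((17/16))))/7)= 10.89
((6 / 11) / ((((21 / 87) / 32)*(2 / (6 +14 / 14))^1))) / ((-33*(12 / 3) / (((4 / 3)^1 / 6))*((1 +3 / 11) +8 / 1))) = -232 / 5049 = -0.05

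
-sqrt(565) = -23.77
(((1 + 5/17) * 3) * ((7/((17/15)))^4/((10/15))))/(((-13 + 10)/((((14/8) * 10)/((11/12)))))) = -76576893750/1419857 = -53932.82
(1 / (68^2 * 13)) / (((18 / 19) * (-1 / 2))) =-19 / 541008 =-0.00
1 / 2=0.50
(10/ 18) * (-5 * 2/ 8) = -25/ 36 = -0.69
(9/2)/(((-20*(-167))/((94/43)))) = 423/143620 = 0.00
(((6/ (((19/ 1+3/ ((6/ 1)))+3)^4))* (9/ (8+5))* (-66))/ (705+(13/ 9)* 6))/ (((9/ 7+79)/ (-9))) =0.00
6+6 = 12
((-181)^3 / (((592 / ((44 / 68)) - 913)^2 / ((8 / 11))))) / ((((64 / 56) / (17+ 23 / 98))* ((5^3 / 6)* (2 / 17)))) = -624289062221 / 85750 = -7280338.92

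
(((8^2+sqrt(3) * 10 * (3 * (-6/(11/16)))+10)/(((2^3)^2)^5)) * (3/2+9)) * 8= 777/134217728 - 945 * sqrt(3)/46137344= -0.00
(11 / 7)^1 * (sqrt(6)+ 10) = 19.56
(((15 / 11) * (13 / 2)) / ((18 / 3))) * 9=585 / 44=13.30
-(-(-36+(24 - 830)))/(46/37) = -677.26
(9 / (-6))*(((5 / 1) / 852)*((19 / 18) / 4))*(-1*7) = 665 / 40896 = 0.02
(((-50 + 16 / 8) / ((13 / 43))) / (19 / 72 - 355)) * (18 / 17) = 2674944 / 5644561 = 0.47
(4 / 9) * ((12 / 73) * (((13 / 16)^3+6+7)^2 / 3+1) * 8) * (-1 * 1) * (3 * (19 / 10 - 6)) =128103666593 / 287047680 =446.28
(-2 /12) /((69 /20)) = -10 /207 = -0.05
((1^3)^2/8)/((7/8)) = 1/7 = 0.14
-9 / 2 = -4.50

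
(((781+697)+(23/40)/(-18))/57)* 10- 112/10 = 5090861/20520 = 248.09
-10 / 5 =-2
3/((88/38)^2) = 1083/1936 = 0.56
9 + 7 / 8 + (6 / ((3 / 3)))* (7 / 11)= 1205 / 88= 13.69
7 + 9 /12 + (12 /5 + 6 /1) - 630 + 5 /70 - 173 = -110149 /140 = -786.78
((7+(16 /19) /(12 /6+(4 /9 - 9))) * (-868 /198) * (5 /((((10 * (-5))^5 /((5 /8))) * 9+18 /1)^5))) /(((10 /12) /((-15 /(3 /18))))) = -8357755 /948090109944447573569420018222318713555364029155708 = -0.00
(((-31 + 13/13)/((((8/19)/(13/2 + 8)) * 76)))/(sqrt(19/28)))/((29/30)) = -225 * sqrt(133)/152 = -17.07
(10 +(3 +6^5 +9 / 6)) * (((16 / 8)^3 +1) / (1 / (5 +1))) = 420687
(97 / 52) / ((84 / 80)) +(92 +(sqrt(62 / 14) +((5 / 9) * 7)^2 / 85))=sqrt(217) / 7 +11773154 / 125307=96.06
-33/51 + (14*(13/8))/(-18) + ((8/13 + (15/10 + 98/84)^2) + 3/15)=478597/79560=6.02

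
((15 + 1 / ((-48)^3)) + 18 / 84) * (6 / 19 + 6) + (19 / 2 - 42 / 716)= 11577086855 / 109702656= 105.53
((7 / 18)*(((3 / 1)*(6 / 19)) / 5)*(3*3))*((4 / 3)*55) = 924 / 19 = 48.63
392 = 392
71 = 71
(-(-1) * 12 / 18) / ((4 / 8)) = 1.33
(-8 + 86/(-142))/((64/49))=-29939/4544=-6.59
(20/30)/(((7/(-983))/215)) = -20128.10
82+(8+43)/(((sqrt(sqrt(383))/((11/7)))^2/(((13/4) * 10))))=82+401115 * sqrt(383)/37534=291.14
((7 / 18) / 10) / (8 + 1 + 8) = 7 / 3060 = 0.00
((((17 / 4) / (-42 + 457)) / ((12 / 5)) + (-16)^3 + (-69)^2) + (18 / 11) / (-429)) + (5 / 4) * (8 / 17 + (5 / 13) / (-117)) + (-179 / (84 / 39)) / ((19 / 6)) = 353301308989835 / 552602978928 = 639.34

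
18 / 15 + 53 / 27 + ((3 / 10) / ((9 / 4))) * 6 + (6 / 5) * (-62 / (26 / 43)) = -208991 / 1755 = -119.08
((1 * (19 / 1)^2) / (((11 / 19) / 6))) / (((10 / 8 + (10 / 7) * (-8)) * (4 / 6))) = -30324 / 55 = -551.35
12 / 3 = 4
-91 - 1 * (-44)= -47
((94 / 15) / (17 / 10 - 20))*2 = -376 / 549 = -0.68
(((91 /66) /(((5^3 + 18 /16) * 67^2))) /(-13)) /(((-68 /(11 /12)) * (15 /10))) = 7 /4157990118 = 0.00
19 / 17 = 1.12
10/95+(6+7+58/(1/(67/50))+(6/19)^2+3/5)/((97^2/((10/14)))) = 0.11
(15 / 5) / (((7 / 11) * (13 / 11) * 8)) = 363 / 728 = 0.50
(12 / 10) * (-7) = -42 / 5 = -8.40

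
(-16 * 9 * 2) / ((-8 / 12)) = 432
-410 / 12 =-205 / 6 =-34.17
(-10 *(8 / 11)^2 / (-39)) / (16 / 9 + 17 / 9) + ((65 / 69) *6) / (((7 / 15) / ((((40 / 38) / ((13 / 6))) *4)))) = 1247773760 / 52929877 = 23.57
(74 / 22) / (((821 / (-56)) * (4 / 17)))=-8806 / 9031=-0.98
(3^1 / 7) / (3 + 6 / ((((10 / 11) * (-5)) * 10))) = 250 / 1673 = 0.15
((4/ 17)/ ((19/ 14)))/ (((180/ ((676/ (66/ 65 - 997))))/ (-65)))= 7997080/ 188196273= 0.04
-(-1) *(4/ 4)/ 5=1/ 5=0.20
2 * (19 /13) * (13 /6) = 19 /3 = 6.33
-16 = -16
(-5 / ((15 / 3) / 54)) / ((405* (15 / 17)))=-34 / 225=-0.15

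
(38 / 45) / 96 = 19 / 2160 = 0.01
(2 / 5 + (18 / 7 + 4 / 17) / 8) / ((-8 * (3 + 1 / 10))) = -0.03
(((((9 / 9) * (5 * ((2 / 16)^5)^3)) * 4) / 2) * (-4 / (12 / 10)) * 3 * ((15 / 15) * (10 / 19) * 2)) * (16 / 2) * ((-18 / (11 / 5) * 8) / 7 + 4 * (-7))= 89875 / 100536594464768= 0.00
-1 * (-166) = 166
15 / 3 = 5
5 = 5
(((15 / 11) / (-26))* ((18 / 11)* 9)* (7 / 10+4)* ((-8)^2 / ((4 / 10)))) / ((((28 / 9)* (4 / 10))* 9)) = -571050 / 11011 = -51.86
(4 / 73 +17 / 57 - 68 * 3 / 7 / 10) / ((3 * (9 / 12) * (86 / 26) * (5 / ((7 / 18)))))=-9698182 / 362319075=-0.03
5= 5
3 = 3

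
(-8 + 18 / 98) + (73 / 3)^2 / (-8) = -288697 / 3528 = -81.83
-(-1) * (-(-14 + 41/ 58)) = 771/ 58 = 13.29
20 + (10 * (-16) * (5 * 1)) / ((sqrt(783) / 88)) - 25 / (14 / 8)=40 / 7 - 70400 * sqrt(87) / 261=-2510.18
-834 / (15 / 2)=-556 / 5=-111.20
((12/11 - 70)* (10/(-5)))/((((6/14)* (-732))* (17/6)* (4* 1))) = -2653/68442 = -0.04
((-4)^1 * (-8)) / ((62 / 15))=240 / 31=7.74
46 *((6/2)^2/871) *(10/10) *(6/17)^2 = 14904/251719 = 0.06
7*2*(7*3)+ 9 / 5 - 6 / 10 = 1476 / 5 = 295.20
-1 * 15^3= -3375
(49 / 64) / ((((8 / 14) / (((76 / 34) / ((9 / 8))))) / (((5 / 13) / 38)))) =1715 / 63648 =0.03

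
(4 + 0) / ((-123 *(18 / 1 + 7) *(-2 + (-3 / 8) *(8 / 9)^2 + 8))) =-0.00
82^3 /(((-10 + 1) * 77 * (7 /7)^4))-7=-556219 /693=-802.62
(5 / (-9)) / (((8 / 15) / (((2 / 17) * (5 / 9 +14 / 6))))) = -325 / 918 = -0.35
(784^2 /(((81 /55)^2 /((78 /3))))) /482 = 24171347200 /1581201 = 15286.70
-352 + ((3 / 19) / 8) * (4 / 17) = -227389 / 646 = -352.00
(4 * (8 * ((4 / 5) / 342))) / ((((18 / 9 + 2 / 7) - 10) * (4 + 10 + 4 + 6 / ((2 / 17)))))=-224 / 1592865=-0.00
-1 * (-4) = 4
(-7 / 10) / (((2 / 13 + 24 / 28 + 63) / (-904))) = 287924 / 29125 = 9.89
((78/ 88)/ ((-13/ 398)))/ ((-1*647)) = 597/ 14234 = 0.04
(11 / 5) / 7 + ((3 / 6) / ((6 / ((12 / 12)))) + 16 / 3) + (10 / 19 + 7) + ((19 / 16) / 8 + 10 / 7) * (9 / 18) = 7173457 / 510720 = 14.05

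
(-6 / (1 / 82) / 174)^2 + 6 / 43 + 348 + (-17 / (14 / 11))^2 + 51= 4150334087 / 7087948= 585.55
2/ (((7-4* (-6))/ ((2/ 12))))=1/ 93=0.01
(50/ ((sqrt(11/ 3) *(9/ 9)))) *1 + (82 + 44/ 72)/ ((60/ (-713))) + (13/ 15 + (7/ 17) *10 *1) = -3586483/ 3672 + 50 *sqrt(33)/ 11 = -950.60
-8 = -8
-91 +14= -77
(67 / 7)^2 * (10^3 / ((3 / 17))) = 76313000 / 147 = 519136.05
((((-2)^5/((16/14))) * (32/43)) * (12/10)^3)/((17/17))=-36.01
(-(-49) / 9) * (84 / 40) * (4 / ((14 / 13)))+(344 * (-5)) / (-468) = 26993 / 585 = 46.14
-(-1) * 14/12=1.17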